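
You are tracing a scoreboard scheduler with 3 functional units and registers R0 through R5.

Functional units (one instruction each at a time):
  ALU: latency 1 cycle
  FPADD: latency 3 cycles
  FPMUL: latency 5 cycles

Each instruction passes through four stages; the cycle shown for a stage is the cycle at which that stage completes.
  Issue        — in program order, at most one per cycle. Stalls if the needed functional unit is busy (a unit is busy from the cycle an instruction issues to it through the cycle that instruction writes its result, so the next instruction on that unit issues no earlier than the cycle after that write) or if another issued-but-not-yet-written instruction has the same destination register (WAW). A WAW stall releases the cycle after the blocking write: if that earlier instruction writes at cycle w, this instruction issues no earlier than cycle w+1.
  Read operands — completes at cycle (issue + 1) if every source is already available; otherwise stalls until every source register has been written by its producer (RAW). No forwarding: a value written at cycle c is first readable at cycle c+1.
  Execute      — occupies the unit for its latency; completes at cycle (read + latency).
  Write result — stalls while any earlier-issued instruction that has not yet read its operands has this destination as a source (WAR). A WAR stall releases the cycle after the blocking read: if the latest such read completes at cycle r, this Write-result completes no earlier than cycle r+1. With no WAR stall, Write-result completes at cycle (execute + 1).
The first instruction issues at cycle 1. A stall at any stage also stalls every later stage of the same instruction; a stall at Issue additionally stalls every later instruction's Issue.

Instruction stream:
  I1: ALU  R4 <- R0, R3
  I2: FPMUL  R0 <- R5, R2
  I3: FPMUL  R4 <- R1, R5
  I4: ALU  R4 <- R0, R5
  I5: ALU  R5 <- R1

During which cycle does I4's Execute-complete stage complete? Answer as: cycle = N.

cycle = 20

I1 -> (1, 2, 3, 4)
I2 -> (2, 3, 8, 9)
I3 -> (10, 11, 16, 17)  // struct: FPMUL busy until I2 writes@9
I4 -> (18, 19, 20, 21)  // WAW R4: wait I3 write@17
I5 -> (22, 23, 24, 25)  // struct: ALU busy until I4 writes@21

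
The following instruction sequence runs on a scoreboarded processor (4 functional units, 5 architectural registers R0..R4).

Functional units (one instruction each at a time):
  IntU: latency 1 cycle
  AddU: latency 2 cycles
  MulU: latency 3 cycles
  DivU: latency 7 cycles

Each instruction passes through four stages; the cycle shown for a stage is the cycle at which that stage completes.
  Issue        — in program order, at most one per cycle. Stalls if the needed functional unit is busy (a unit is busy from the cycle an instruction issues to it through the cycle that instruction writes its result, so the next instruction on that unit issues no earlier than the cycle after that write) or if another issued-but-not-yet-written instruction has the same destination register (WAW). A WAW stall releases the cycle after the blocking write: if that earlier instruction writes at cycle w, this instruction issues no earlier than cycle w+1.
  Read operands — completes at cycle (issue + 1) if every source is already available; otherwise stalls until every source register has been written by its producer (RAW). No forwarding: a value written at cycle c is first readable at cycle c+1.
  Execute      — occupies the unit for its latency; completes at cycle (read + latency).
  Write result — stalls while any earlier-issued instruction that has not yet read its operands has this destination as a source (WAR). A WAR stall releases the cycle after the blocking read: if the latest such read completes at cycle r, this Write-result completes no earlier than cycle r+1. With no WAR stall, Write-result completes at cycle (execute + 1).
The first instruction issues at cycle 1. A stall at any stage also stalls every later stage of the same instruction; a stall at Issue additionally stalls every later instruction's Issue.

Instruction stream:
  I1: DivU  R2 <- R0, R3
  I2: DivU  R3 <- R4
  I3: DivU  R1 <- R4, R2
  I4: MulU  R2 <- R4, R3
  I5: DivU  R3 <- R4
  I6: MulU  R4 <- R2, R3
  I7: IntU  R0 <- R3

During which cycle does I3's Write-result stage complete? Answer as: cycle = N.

t=1  I1→DivU
t=2  I1 RO
t=9  I1 EX
t=10  I1 WR R2
t=11  I2→DivU
t=12  I2 RO
t=19  I2 EX
t=20  I2 WR R3
t=21  I3→DivU
t=22  I3 RO | I4→MulU
t=23  I4 RO
t=26  I4 EX
t=27  I4 WR R2
t=29  I3 EX
t=30  I3 WR R1
t=31  I5→DivU
t=32  I5 RO | I6→MulU
t=33  I7→IntU
t=39  I5 EX
t=40  I5 WR R3
t=41  I6 RO | I7 RO
t=42  I7 EX
t=43  I7 WR R0
t=44  I6 EX
t=45  I6 WR R4

cycle = 30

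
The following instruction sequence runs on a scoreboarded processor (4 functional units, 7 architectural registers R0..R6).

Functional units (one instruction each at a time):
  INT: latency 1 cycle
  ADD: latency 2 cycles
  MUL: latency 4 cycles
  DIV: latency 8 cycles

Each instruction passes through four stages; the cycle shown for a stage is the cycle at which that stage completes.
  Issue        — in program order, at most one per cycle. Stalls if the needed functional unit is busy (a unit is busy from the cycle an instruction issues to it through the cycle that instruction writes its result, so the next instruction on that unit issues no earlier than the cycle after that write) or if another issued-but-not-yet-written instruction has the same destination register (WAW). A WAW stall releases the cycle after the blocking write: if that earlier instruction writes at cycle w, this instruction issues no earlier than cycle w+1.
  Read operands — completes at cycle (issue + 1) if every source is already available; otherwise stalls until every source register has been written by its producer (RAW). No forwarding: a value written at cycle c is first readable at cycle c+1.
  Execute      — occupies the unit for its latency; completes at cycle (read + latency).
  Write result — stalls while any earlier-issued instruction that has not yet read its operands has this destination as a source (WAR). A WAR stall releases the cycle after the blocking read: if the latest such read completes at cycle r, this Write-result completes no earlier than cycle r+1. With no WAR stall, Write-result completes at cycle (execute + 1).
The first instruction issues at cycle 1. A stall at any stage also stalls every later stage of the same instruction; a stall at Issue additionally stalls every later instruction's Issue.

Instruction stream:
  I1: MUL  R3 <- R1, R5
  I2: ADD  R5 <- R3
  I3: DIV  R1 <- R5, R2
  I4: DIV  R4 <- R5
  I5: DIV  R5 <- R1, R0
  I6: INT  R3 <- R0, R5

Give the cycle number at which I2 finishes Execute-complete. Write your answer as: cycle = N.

cycle = 10

1) issue 1, read 2, done 6, write 7
2) issue 2, read 8, done 10, write 11  <RAW R3: wait I1 write@7>
3) issue 3, read 12, done 20, write 21  <RAW R5: wait I2 write@11>
4) issue 22, read 23, done 31, write 32  <struct: DIV busy until I3 writes@21>
5) issue 33, read 34, done 42, write 43  <struct: DIV busy until I4 writes@32>
6) issue 34, read 44, done 45, write 46  <RAW R5: wait I5 write@43>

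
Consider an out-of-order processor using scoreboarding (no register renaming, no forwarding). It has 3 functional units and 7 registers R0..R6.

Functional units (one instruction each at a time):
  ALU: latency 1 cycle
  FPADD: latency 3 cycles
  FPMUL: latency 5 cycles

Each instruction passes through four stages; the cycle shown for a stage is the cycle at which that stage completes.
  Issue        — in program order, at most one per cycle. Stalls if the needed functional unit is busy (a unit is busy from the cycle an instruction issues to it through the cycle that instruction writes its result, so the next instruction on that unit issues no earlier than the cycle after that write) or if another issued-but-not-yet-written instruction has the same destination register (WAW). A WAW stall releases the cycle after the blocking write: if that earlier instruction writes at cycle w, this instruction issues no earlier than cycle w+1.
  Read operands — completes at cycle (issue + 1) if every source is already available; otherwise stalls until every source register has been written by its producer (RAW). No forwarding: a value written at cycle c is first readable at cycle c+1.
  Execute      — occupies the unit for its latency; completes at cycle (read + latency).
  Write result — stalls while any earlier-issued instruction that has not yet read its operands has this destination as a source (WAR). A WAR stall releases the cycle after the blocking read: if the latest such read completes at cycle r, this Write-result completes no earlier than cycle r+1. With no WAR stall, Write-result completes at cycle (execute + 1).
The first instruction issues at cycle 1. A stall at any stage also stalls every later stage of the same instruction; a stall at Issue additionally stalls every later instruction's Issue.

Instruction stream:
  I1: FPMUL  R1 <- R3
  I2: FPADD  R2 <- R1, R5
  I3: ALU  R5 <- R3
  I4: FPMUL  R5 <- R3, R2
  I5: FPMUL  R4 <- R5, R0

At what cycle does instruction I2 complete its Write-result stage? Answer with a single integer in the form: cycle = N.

c1: I1 dispatched to FPMUL
c2: I1 operands ready | I2 dispatched to FPADD
c3: I3 dispatched to ALU
c4: I3 operands ready
c5: I3 complete
c7: I1 complete
c8: R1←I1
c9: I2 operands ready
c10: R5←I3
c11: I4 dispatched to FPMUL
c12: I2 complete
c13: R2←I2
c14: I4 operands ready
c19: I4 complete
c20: R5←I4
c21: I5 dispatched to FPMUL
c22: I5 operands ready
c27: I5 complete
c28: R4←I5

cycle = 13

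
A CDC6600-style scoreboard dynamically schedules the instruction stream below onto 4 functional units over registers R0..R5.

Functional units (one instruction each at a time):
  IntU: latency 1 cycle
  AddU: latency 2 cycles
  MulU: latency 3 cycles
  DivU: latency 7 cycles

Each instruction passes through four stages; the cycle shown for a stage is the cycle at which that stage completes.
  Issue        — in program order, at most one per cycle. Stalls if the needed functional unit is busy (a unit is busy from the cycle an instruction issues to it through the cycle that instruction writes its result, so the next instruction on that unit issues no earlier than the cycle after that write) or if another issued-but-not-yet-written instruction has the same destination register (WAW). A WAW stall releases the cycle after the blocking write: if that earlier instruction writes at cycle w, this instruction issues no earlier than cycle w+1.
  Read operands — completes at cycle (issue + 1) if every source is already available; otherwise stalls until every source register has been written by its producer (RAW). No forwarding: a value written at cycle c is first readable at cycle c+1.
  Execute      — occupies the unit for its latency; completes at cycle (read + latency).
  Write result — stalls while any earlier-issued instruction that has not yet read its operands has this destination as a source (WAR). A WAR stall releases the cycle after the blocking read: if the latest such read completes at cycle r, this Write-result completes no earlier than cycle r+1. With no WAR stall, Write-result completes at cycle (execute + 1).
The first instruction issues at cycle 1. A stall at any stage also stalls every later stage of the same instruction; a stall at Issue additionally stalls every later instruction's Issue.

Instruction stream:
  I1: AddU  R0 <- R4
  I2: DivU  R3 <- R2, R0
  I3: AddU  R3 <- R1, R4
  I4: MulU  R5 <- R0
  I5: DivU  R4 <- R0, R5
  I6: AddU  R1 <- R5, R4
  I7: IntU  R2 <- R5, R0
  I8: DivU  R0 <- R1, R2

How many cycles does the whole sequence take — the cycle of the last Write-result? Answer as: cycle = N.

cycle 1: I1 dispatched to AddU
cycle 2: I1 operands ready · I2 dispatched to DivU
cycle 4: I1 complete
cycle 5: R0←I1
cycle 6: I2 operands ready
cycle 13: I2 complete
cycle 14: R3←I2
cycle 15: I3 dispatched to AddU
cycle 16: I3 operands ready · I4 dispatched to MulU
cycle 17: I4 operands ready · I5 dispatched to DivU
cycle 18: I3 complete
cycle 19: R3←I3
cycle 20: I4 complete · I6 dispatched to AddU
cycle 21: R5←I4 · I7 dispatched to IntU
cycle 22: I5 operands ready · I7 operands ready
cycle 23: I7 complete
cycle 24: R2←I7
cycle 29: I5 complete
cycle 30: R4←I5
cycle 31: I6 operands ready · I8 dispatched to DivU
cycle 33: I6 complete
cycle 34: R1←I6
cycle 35: I8 operands ready
cycle 42: I8 complete
cycle 43: R0←I8

cycle = 43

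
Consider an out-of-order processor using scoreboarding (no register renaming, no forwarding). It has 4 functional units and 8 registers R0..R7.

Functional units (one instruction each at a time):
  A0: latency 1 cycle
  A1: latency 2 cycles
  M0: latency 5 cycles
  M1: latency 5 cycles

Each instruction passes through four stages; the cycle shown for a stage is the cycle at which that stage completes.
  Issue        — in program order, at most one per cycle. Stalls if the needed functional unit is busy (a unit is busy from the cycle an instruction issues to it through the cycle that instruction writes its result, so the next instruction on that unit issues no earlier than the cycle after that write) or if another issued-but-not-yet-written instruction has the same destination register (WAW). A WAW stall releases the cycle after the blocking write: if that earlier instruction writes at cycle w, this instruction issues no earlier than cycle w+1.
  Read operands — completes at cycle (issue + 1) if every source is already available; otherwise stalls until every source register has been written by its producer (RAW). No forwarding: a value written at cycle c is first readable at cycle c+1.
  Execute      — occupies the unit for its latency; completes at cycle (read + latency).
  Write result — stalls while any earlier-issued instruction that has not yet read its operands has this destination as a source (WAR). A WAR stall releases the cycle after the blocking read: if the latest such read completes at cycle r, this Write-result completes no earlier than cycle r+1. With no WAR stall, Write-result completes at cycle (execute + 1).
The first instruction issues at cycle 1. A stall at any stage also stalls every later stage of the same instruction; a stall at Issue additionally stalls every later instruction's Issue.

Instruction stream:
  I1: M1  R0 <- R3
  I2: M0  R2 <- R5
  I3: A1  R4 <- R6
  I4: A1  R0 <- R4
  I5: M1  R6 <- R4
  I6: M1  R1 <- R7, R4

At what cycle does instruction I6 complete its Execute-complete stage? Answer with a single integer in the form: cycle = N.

cycle = 24

cycle 1: I1→M1
cycle 2: I1 RO, I2→M0
cycle 3: I2 RO, I3→A1
cycle 4: I3 RO
cycle 6: I3 EX
cycle 7: I1 EX, I3 WR R4
cycle 8: I1 WR R0, I2 EX
cycle 9: I2 WR R2, I4→A1
cycle 10: I4 RO, I5→M1
cycle 11: I5 RO
cycle 12: I4 EX
cycle 13: I4 WR R0
cycle 16: I5 EX
cycle 17: I5 WR R6
cycle 18: I6→M1
cycle 19: I6 RO
cycle 24: I6 EX
cycle 25: I6 WR R1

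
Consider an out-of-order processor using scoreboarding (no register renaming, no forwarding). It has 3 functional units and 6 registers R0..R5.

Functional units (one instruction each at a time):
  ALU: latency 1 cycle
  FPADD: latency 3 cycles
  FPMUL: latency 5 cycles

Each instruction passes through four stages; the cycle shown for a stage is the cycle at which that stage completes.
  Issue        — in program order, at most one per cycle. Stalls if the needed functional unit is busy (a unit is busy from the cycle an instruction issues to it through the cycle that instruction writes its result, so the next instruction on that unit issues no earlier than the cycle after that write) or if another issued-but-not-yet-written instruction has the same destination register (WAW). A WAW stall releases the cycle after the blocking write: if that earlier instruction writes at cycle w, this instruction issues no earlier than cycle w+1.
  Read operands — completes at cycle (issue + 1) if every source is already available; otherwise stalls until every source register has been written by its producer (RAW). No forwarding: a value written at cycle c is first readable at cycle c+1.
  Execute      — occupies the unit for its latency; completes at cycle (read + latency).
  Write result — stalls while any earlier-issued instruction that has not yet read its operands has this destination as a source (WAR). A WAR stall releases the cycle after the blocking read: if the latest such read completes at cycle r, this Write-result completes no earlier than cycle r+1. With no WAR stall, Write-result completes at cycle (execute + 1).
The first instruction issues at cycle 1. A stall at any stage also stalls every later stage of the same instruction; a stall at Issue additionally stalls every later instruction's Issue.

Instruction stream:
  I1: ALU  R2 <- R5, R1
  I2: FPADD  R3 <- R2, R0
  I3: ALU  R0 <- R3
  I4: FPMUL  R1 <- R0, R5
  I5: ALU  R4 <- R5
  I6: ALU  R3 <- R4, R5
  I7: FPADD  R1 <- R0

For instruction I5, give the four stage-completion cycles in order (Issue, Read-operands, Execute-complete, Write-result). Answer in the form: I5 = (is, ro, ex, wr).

I5 = (13, 14, 15, 16)

c1: issue I1 (ALU)
c2: I1 read-ops | issue I2 (FPADD)
c3: I1 finished on ALU
c4: I1→R2
c5: I2 read-ops | issue I3 (ALU)
c6: issue I4 (FPMUL)
c8: I2 finished on FPADD
c9: I2→R3
c10: I3 read-ops
c11: I3 finished on ALU
c12: I3→R0
c13: I4 read-ops | issue I5 (ALU)
c14: I5 read-ops
c15: I5 finished on ALU
c16: I5→R4
c17: issue I6 (ALU)
c18: I4 finished on FPMUL | I6 read-ops
c19: I4→R1 | I6 finished on ALU
c20: I6→R3 | issue I7 (FPADD)
c21: I7 read-ops
c24: I7 finished on FPADD
c25: I7→R1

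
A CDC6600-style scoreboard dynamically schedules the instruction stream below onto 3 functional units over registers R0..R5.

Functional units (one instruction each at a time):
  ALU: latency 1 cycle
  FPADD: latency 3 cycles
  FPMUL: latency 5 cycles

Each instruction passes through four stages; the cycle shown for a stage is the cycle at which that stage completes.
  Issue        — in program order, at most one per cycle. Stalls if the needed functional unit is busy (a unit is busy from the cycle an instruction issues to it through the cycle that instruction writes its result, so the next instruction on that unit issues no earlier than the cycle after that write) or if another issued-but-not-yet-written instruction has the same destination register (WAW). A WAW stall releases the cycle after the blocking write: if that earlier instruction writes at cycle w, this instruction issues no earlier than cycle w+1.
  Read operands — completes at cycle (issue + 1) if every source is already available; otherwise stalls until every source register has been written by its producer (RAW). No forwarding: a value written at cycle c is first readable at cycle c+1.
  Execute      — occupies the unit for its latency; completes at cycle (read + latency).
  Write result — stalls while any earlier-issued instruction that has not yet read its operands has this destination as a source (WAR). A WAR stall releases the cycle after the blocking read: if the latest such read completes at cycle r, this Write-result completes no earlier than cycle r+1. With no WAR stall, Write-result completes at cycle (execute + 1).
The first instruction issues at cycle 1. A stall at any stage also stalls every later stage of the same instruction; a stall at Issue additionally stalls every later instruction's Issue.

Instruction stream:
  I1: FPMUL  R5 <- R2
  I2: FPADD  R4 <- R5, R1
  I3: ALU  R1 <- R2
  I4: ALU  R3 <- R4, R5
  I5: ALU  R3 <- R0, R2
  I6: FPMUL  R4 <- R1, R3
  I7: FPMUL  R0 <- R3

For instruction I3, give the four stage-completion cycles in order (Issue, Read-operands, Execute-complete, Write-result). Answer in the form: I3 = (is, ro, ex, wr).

[1] I1→FPMUL
[2] I1 RO · I2→FPADD
[3] I3→ALU
[4] I3 RO
[5] I3 EX
[7] I1 EX
[8] I1 WR R5
[9] I2 RO
[10] I3 WR R1
[11] I4→ALU
[12] I2 EX
[13] I2 WR R4
[14] I4 RO
[15] I4 EX
[16] I4 WR R3
[17] I5→ALU
[18] I5 RO · I6→FPMUL
[19] I5 EX
[20] I5 WR R3
[21] I6 RO
[26] I6 EX
[27] I6 WR R4
[28] I7→FPMUL
[29] I7 RO
[34] I7 EX
[35] I7 WR R0

I3 = (3, 4, 5, 10)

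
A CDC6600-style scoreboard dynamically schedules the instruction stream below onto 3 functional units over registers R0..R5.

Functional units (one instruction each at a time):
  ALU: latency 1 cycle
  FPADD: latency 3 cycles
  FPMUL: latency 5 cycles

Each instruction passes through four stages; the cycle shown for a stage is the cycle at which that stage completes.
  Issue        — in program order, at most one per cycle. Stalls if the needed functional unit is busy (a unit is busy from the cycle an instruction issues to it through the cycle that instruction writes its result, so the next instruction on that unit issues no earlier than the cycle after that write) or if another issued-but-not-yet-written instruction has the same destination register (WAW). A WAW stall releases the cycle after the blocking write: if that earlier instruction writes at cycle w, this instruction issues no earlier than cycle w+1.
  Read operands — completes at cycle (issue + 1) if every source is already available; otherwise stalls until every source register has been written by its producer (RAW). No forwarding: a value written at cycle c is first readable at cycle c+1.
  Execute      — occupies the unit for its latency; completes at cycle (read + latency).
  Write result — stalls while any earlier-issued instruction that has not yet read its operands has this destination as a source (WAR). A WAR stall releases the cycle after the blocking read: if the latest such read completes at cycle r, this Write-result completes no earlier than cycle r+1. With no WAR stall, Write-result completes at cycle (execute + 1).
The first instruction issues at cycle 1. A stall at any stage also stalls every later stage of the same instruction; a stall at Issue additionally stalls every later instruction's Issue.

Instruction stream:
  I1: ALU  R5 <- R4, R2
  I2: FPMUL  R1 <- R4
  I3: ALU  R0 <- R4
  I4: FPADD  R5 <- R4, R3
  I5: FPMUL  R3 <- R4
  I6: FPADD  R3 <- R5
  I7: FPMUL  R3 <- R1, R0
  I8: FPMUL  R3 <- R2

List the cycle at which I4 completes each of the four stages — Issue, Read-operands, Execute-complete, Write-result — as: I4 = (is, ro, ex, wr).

t=1  I1→ALU
t=2  I1 RO; I2→FPMUL
t=3  I1 EX; I2 RO
t=4  I1 WR R5
t=5  I3→ALU
t=6  I3 RO; I4→FPADD
t=7  I3 EX; I4 RO
t=8  I2 EX; I3 WR R0
t=9  I2 WR R1
t=10  I4 EX; I5→FPMUL
t=11  I4 WR R5; I5 RO
t=16  I5 EX
t=17  I5 WR R3
t=18  I6→FPADD
t=19  I6 RO
t=22  I6 EX
t=23  I6 WR R3
t=24  I7→FPMUL
t=25  I7 RO
t=30  I7 EX
t=31  I7 WR R3
t=32  I8→FPMUL
t=33  I8 RO
t=38  I8 EX
t=39  I8 WR R3

I4 = (6, 7, 10, 11)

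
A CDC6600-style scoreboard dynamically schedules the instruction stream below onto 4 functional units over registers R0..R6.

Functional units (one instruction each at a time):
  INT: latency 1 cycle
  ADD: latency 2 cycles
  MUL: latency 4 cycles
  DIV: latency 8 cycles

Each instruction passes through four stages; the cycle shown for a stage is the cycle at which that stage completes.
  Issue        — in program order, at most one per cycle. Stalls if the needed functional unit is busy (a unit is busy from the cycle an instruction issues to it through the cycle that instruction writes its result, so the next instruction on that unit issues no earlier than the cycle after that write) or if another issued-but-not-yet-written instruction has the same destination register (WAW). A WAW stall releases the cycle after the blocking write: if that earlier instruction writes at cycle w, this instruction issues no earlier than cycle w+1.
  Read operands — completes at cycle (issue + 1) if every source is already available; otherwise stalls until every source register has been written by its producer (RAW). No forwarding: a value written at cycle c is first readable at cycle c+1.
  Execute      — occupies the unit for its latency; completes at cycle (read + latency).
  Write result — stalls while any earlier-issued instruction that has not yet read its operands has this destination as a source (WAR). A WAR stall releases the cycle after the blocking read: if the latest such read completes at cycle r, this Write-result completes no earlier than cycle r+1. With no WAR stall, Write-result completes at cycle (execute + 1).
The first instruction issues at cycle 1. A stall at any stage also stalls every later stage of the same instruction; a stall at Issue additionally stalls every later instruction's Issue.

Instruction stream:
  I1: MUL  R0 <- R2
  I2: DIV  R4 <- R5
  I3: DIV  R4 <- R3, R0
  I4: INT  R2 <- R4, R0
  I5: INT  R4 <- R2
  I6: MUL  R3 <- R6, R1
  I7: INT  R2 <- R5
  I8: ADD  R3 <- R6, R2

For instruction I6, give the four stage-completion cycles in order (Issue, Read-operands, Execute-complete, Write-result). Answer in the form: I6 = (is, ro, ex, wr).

cycle 1: I1→MUL
cycle 2: I1 RO · I2→DIV
cycle 3: I2 RO
cycle 6: I1 EX
cycle 7: I1 WR R0
cycle 11: I2 EX
cycle 12: I2 WR R4
cycle 13: I3→DIV
cycle 14: I3 RO · I4→INT
cycle 22: I3 EX
cycle 23: I3 WR R4
cycle 24: I4 RO
cycle 25: I4 EX
cycle 26: I4 WR R2
cycle 27: I5→INT
cycle 28: I5 RO · I6→MUL
cycle 29: I5 EX · I6 RO
cycle 30: I5 WR R4
cycle 31: I7→INT
cycle 32: I7 RO
cycle 33: I6 EX · I7 EX
cycle 34: I6 WR R3 · I7 WR R2
cycle 35: I8→ADD
cycle 36: I8 RO
cycle 38: I8 EX
cycle 39: I8 WR R3

I6 = (28, 29, 33, 34)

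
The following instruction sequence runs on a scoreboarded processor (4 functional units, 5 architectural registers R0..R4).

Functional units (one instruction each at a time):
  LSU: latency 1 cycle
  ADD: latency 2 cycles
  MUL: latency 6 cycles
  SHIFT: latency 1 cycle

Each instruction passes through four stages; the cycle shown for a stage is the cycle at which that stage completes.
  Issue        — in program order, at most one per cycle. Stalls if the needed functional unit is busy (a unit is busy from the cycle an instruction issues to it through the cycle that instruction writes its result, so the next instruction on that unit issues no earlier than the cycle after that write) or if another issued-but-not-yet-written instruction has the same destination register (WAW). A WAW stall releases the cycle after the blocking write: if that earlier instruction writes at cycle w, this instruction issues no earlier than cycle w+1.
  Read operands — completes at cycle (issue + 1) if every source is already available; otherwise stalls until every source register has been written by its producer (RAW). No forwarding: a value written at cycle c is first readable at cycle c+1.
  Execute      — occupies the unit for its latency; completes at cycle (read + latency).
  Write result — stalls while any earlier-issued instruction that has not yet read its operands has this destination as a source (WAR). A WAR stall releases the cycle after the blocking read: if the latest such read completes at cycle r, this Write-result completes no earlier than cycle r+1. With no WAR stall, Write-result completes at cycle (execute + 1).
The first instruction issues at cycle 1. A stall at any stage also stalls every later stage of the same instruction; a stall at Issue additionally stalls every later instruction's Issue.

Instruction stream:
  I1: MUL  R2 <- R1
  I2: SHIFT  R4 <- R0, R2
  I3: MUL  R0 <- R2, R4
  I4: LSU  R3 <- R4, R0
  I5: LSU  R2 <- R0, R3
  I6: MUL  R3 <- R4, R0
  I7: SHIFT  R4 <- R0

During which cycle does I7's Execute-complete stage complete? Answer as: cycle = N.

[1] I1 dispatched to MUL
[2] I1 operands ready; I2 dispatched to SHIFT
[8] I1 complete
[9] R2←I1
[10] I2 operands ready; I3 dispatched to MUL
[11] I2 complete; I4 dispatched to LSU
[12] R4←I2
[13] I3 operands ready
[19] I3 complete
[20] R0←I3
[21] I4 operands ready
[22] I4 complete
[23] R3←I4
[24] I5 dispatched to LSU
[25] I5 operands ready; I6 dispatched to MUL
[26] I5 complete; I6 operands ready; I7 dispatched to SHIFT
[27] R2←I5; I7 operands ready
[28] I7 complete
[29] R4←I7
[32] I6 complete
[33] R3←I6

cycle = 28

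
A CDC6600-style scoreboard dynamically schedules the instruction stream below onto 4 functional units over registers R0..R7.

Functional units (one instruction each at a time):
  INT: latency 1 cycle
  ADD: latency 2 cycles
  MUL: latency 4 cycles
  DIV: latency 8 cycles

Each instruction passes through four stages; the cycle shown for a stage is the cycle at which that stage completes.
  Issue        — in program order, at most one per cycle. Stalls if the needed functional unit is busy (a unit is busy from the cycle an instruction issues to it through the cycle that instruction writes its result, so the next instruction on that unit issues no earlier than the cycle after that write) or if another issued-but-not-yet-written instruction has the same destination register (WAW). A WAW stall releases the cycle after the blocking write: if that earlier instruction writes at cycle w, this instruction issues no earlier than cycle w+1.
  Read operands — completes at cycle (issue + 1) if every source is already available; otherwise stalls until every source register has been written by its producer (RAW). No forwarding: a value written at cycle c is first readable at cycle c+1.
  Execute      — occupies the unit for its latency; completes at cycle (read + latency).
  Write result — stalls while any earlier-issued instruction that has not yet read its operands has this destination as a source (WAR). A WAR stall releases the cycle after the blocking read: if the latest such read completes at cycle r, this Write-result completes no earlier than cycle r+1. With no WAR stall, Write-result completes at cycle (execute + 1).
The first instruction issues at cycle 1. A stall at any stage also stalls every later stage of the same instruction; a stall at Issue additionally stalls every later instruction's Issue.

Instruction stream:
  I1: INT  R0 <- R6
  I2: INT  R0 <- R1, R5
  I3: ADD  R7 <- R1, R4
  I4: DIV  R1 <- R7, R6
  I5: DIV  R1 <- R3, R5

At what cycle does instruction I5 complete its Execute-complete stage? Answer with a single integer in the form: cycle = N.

t=1  I1→INT
t=2  I1 RO
t=3  I1 EX
t=4  I1 WR R0
t=5  I2→INT
t=6  I2 RO | I3→ADD
t=7  I2 EX | I3 RO | I4→DIV
t=8  I2 WR R0
t=9  I3 EX
t=10  I3 WR R7
t=11  I4 RO
t=19  I4 EX
t=20  I4 WR R1
t=21  I5→DIV
t=22  I5 RO
t=30  I5 EX
t=31  I5 WR R1

cycle = 30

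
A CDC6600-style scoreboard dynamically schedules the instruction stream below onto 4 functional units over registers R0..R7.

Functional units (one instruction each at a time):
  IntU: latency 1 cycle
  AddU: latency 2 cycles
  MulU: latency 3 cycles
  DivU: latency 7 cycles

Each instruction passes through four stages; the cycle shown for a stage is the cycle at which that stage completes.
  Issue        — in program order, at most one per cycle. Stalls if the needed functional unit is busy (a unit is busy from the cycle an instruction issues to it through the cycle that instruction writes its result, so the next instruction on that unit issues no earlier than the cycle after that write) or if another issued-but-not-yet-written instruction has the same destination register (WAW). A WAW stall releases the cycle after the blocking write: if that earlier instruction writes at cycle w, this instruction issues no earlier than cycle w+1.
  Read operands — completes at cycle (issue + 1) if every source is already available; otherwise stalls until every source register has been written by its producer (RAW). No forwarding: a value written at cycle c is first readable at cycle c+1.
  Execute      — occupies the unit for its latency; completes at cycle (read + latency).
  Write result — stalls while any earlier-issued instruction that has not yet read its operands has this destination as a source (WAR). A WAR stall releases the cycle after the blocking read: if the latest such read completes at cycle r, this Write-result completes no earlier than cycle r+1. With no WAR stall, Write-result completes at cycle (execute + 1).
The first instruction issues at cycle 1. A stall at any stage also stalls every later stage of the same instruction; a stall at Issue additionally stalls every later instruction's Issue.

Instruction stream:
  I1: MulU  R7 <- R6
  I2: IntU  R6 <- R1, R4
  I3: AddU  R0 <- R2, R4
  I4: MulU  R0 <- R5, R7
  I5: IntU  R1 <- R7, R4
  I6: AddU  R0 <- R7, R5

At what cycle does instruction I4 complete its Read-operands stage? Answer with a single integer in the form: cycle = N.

cycle = 9

t=1  issue I1 (MulU)
t=2  I1 read-ops · issue I2 (IntU)
t=3  I2 read-ops · issue I3 (AddU)
t=4  I2 finished on IntU · I3 read-ops
t=5  I1 finished on MulU · I2→R6
t=6  I1→R7 · I3 finished on AddU
t=7  I3→R0
t=8  issue I4 (MulU)
t=9  I4 read-ops · issue I5 (IntU)
t=10  I5 read-ops
t=11  I5 finished on IntU
t=12  I4 finished on MulU · I5→R1
t=13  I4→R0
t=14  issue I6 (AddU)
t=15  I6 read-ops
t=17  I6 finished on AddU
t=18  I6→R0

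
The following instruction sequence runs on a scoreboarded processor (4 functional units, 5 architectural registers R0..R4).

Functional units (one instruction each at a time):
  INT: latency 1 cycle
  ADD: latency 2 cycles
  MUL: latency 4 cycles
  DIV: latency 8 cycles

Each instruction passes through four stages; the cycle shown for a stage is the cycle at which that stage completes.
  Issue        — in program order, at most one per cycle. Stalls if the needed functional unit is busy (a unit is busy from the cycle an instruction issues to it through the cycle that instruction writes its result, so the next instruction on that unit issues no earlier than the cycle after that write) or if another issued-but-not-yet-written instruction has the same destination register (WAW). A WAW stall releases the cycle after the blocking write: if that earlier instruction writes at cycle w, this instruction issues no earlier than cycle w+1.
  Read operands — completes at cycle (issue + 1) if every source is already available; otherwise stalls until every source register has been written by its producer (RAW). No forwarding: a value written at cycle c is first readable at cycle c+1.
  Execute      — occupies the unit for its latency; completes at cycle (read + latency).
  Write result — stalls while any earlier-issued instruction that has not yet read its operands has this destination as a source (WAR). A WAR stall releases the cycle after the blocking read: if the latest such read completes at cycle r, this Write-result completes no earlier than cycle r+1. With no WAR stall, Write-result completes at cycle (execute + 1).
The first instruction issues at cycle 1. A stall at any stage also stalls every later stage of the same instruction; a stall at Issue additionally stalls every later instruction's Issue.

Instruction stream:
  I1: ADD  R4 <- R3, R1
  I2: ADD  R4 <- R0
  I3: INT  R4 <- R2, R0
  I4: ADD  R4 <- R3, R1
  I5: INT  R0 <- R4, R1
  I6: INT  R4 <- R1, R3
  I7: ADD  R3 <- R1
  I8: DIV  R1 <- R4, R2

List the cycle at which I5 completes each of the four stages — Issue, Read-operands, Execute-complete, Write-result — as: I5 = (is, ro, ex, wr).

I5 = (16, 20, 21, 22)

cycle 1: I1 dispatched to ADD
cycle 2: I1 operands ready
cycle 4: I1 complete
cycle 5: R4←I1
cycle 6: I2 dispatched to ADD
cycle 7: I2 operands ready
cycle 9: I2 complete
cycle 10: R4←I2
cycle 11: I3 dispatched to INT
cycle 12: I3 operands ready
cycle 13: I3 complete
cycle 14: R4←I3
cycle 15: I4 dispatched to ADD
cycle 16: I4 operands ready · I5 dispatched to INT
cycle 18: I4 complete
cycle 19: R4←I4
cycle 20: I5 operands ready
cycle 21: I5 complete
cycle 22: R0←I5
cycle 23: I6 dispatched to INT
cycle 24: I6 operands ready · I7 dispatched to ADD
cycle 25: I6 complete · I7 operands ready · I8 dispatched to DIV
cycle 26: R4←I6
cycle 27: I7 complete · I8 operands ready
cycle 28: R3←I7
cycle 35: I8 complete
cycle 36: R1←I8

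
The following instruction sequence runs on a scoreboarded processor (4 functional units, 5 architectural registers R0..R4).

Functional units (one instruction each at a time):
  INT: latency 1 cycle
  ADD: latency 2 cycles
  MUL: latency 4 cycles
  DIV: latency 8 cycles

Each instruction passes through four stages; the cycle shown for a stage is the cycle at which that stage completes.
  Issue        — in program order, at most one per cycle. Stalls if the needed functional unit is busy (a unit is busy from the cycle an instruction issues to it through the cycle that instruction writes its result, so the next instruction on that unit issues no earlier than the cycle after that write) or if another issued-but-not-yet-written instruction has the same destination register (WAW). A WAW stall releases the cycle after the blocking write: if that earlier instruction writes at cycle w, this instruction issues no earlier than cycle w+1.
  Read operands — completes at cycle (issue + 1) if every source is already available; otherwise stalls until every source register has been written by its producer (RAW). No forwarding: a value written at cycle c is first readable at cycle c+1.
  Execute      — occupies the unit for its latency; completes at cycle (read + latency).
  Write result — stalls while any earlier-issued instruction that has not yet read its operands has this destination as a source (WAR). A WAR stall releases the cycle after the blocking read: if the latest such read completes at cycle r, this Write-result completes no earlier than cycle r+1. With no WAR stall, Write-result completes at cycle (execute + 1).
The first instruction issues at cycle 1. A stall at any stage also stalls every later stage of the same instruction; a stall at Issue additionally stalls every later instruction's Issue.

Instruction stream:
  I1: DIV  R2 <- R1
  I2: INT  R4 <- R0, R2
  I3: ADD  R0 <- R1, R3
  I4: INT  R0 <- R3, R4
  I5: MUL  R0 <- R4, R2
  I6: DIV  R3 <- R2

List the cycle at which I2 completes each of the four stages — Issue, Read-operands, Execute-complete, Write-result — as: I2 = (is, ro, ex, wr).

I2 = (2, 12, 13, 14)

  I1 | 1 | 2 | 10 | 11
  I2 | 2 | 12 | 13 | 14   RAW R2: wait I1 write@11
  I3 | 3 | 4 | 6 | 13   WAR R0: wait I2 read@12
  I4 | 15 | 16 | 17 | 18   struct: INT busy until I2 writes@14
  I5 | 19 | 20 | 24 | 25   WAW R0: wait I4 write@18
  I6 | 20 | 21 | 29 | 30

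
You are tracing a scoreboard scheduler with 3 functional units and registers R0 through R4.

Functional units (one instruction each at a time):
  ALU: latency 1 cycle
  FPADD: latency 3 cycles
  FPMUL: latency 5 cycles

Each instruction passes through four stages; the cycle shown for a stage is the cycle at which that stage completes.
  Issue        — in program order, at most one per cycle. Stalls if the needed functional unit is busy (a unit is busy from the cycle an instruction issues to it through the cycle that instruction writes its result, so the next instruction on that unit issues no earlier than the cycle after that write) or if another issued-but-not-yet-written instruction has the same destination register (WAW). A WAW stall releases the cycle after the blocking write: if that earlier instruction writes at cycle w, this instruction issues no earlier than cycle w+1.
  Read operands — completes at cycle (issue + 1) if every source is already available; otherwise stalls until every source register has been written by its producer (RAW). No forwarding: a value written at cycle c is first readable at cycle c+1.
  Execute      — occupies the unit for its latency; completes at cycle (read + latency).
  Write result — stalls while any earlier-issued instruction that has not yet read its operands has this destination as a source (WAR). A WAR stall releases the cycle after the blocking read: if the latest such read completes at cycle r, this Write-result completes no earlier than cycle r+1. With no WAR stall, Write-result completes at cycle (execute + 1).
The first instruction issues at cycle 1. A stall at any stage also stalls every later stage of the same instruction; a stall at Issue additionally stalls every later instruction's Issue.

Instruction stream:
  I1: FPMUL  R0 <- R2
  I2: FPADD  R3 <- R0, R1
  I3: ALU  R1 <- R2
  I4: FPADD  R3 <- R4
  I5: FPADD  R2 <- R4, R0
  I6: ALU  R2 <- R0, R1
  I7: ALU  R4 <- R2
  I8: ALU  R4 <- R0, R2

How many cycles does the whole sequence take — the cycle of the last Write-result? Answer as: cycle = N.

[1] issue I1 (FPMUL)
[2] I1 read-ops | issue I2 (FPADD)
[3] issue I3 (ALU)
[4] I3 read-ops
[5] I3 finished on ALU
[7] I1 finished on FPMUL
[8] I1→R0
[9] I2 read-ops
[10] I3→R1
[12] I2 finished on FPADD
[13] I2→R3
[14] issue I4 (FPADD)
[15] I4 read-ops
[18] I4 finished on FPADD
[19] I4→R3
[20] issue I5 (FPADD)
[21] I5 read-ops
[24] I5 finished on FPADD
[25] I5→R2
[26] issue I6 (ALU)
[27] I6 read-ops
[28] I6 finished on ALU
[29] I6→R2
[30] issue I7 (ALU)
[31] I7 read-ops
[32] I7 finished on ALU
[33] I7→R4
[34] issue I8 (ALU)
[35] I8 read-ops
[36] I8 finished on ALU
[37] I8→R4

cycle = 37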